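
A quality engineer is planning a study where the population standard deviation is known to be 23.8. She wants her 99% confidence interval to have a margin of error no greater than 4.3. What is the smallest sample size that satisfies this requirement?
n ≥ 204

For margin E ≤ 4.3:
n ≥ (z* · σ / E)²
n ≥ (2.576 · 23.8 / 4.3)²
n ≥ 203.29

Minimum n = 204 (rounding up)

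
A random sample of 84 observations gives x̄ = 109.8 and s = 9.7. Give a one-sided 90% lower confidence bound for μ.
μ ≥ 108.43

Lower bound (one-sided):
t* = 1.292 (one-sided for 90%)
Lower bound = x̄ - t* · s/√n = 109.8 - 1.292 · 9.7/√84 = 108.43

We are 90% confident that μ ≥ 108.43.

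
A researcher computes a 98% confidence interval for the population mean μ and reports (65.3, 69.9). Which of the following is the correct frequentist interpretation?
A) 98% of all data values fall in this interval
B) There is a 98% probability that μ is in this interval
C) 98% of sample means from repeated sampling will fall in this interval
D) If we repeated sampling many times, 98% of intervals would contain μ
D

A) Wrong — a CI is about the parameter μ, not individual data values.
B) Wrong — μ is fixed; the randomness lives in the interval, not in μ.
C) Wrong — coverage applies to intervals containing μ, not to future x̄ values.
D) Correct — this is the frequentist long-run coverage interpretation.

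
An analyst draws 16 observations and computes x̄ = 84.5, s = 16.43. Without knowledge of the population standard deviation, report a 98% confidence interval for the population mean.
(73.81, 95.19)

t-interval (σ unknown):
df = n - 1 = 15
t* = 2.602 for 98% confidence

Margin of error = t* · s/√n = 2.602 · 16.43/√16 = 10.69

CI: (73.81, 95.19)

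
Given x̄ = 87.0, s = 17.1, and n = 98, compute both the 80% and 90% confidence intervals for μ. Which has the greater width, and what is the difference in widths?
90% CI is wider by 1.28

df = 97
80% CI: t* = 1.290, (84.77, 89.23), width = 2 · t* · s/√n = 4.46
90% CI: t* = 1.661, (84.13, 89.87), width = 2 · t* · s/√n = 5.74

The 90% CI is wider by 5.74 - 4.46 = 1.28.
Higher confidence requires a wider interval.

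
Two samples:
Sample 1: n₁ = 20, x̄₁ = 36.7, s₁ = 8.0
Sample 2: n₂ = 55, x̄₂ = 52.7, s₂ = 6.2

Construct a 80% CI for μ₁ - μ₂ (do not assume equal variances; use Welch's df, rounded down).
(-18.59, -13.41)

Difference: x̄₁ - x̄₂ = -16.00
SE = √(s₁²/n₁ + s₂²/n₂) = √(8.0²/20 + 6.2²/55) = 1.9746
df = 27.74 → 27 (Welch–Satterthwaite, rounded down)
t* = 1.314

CI: -16.00 ± 1.314 · 1.9746 = -16.00 ± 2.59 = (-18.59, -13.41)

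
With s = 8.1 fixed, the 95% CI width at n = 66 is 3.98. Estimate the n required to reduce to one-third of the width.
n ≈ 594

CI width ∝ 1/√n
To reduce width by factor 3, need √n to grow by 3 → need 3² = 9 times as many samples.

Current: n = 66, width = 3.98
New: n = 594, width ≈ 1.31

Width reduced by factor of 3.98/1.31 = 3.04.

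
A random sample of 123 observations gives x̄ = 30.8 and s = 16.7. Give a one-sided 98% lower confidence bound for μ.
μ ≥ 27.67

Lower bound (one-sided):
t* = 2.076 (one-sided for 98%)
Lower bound = x̄ - t* · s/√n = 30.8 - 2.076 · 16.7/√123 = 27.67

We are 98% confident that μ ≥ 27.67.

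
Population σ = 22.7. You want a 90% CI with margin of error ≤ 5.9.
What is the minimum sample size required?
n ≥ 41

For margin E ≤ 5.9:
n ≥ (z* · σ / E)²
n ≥ (1.645 · 22.7 / 5.9)²
n ≥ 40.06

Minimum n = 41 (rounding up)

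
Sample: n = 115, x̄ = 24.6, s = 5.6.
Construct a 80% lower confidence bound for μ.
μ ≥ 24.16

Lower bound (one-sided):
t* = 0.845 (one-sided for 80%)
Lower bound = x̄ - t* · s/√n = 24.6 - 0.845 · 5.6/√115 = 24.16

We are 80% confident that μ ≥ 24.16.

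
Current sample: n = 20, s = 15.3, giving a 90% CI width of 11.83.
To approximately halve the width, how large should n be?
n ≈ 80

CI width ∝ 1/√n
To reduce width by factor 2, need √n to grow by 2 → need 2² = 4 times as many samples.

Current: n = 20, width = 11.83
New: n = 80, width ≈ 5.69

Width reduced by factor of 11.83/5.69 = 2.08.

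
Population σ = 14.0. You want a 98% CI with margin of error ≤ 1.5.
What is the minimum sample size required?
n ≥ 472

For margin E ≤ 1.5:
n ≥ (z* · σ / E)²
n ≥ (2.326 · 14.0 / 1.5)²
n ≥ 471.30

Minimum n = 472 (rounding up)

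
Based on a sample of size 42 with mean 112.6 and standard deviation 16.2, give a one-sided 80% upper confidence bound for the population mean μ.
μ ≤ 114.72

Upper bound (one-sided):
t* = 0.850 (one-sided for 80%)
Upper bound = x̄ + t* · s/√n = 112.6 + 0.850 · 16.2/√42 = 114.72

We are 80% confident that μ ≤ 114.72.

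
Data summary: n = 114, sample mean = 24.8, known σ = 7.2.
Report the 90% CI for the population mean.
(23.69, 25.91)

z-interval (σ known):
z* = 1.645 for 90% confidence

Margin of error = z* · σ/√n = 1.645 · 7.2/√114 = 1.11

CI: (24.8 - 1.11, 24.8 + 1.11) = (23.69, 25.91)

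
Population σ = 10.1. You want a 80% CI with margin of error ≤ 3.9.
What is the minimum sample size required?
n ≥ 12

For margin E ≤ 3.9:
n ≥ (z* · σ / E)²
n ≥ (1.282 · 10.1 / 3.9)²
n ≥ 11.02

Minimum n = 12 (rounding up)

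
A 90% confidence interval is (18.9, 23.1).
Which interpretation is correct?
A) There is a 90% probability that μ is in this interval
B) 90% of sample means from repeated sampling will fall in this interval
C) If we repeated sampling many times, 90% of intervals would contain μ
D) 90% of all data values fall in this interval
C

A) Wrong — μ is fixed; the randomness lives in the interval, not in μ.
B) Wrong — coverage applies to intervals containing μ, not to future x̄ values.
C) Correct — this is the frequentist long-run coverage interpretation.
D) Wrong — a CI is about the parameter μ, not individual data values.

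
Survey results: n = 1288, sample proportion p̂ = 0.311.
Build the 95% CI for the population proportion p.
(0.286, 0.336)

Proportion CI:
SE = √(p̂(1-p̂)/n) = √(0.311 · 0.689 / 1288) = 0.01290

z* = 1.960
Margin = z* · SE = 1.960 · 0.01290 = 0.0253

CI: 0.311 ± 0.0253 = (0.286, 0.336)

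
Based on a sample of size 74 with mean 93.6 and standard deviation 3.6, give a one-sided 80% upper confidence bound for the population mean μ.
μ ≤ 93.95

Upper bound (one-sided):
t* = 0.847 (one-sided for 80%)
Upper bound = x̄ + t* · s/√n = 93.6 + 0.847 · 3.6/√74 = 93.95

We are 80% confident that μ ≤ 93.95.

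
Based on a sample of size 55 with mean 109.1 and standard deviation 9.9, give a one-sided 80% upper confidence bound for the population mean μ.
μ ≤ 110.23

Upper bound (one-sided):
t* = 0.848 (one-sided for 80%)
Upper bound = x̄ + t* · s/√n = 109.1 + 0.848 · 9.9/√55 = 110.23

We are 80% confident that μ ≤ 110.23.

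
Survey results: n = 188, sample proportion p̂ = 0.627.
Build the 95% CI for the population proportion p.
(0.558, 0.696)

Proportion CI:
SE = √(p̂(1-p̂)/n) = √(0.627 · 0.373 / 188) = 0.03527

z* = 1.960
Margin = z* · SE = 1.960 · 0.03527 = 0.0691

CI: 0.627 ± 0.0691 = (0.558, 0.696)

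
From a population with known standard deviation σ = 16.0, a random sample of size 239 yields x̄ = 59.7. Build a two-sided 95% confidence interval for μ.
(57.67, 61.73)

z-interval (σ known):
z* = 1.960 for 95% confidence

Margin of error = z* · σ/√n = 1.960 · 16.0/√239 = 2.03

CI: (59.7 - 2.03, 59.7 + 2.03) = (57.67, 61.73)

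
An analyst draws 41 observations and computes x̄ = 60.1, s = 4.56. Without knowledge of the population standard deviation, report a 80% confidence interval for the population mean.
(59.17, 61.03)

t-interval (σ unknown):
df = n - 1 = 40
t* = 1.303 for 80% confidence

Margin of error = t* · s/√n = 1.303 · 4.56/√41 = 0.93

CI: (59.17, 61.03)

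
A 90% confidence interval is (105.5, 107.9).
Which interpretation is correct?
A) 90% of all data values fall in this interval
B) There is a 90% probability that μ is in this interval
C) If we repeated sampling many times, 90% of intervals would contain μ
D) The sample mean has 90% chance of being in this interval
C

A) Wrong — a CI is about the parameter μ, not individual data values.
B) Wrong — μ is fixed; the randomness lives in the interval, not in μ.
C) Correct — this is the frequentist long-run coverage interpretation.
D) Wrong — x̄ is observed and sits in the interval by construction.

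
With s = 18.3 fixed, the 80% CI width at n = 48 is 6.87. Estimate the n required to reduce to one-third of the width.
n ≈ 432

CI width ∝ 1/√n
To reduce width by factor 3, need √n to grow by 3 → need 3² = 9 times as many samples.

Current: n = 48, width = 6.87
New: n = 432, width ≈ 2.26

Width reduced by factor of 6.87/2.26 = 3.04.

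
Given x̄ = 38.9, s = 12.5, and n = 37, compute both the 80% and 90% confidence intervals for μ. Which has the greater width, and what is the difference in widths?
90% CI is wider by 1.57

df = 36
80% CI: t* = 1.306, (36.22, 41.58), width = 2 · t* · s/√n = 5.37
90% CI: t* = 1.688, (35.43, 42.37), width = 2 · t* · s/√n = 6.94

The 90% CI is wider by 6.94 - 5.37 = 1.57.
Higher confidence requires a wider interval.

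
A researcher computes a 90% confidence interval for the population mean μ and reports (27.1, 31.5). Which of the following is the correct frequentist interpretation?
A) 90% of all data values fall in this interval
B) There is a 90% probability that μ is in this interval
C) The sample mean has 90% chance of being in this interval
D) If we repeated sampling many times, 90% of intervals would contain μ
D

A) Wrong — a CI is about the parameter μ, not individual data values.
B) Wrong — μ is fixed; the randomness lives in the interval, not in μ.
C) Wrong — x̄ is observed and sits in the interval by construction.
D) Correct — this is the frequentist long-run coverage interpretation.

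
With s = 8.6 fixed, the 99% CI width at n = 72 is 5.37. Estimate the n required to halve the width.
n ≈ 288

CI width ∝ 1/√n
To reduce width by factor 2, need √n to grow by 2 → need 2² = 4 times as many samples.

Current: n = 72, width = 5.37
New: n = 288, width ≈ 2.63

Width reduced by factor of 5.37/2.63 = 2.04.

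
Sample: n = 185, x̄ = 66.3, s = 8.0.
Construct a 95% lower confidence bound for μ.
μ ≥ 65.33

Lower bound (one-sided):
t* = 1.653 (one-sided for 95%)
Lower bound = x̄ - t* · s/√n = 66.3 - 1.653 · 8.0/√185 = 65.33

We are 95% confident that μ ≥ 65.33.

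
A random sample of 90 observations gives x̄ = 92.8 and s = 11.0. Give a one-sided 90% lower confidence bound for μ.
μ ≥ 91.30

Lower bound (one-sided):
t* = 1.291 (one-sided for 90%)
Lower bound = x̄ - t* · s/√n = 92.8 - 1.291 · 11.0/√90 = 91.30

We are 90% confident that μ ≥ 91.30.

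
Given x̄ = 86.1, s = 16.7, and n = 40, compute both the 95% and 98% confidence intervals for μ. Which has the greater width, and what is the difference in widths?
98% CI is wider by 2.13

df = 39
95% CI: t* = 2.023, (80.76, 91.44), width = 2 · t* · s/√n = 10.68
98% CI: t* = 2.426, (79.69, 92.51), width = 2 · t* · s/√n = 12.81

The 98% CI is wider by 12.81 - 10.68 = 2.13.
Higher confidence requires a wider interval.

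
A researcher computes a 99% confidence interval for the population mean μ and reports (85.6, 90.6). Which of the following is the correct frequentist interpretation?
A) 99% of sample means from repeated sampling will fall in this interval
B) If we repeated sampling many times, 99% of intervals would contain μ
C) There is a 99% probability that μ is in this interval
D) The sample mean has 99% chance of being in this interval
B

A) Wrong — coverage applies to intervals containing μ, not to future x̄ values.
B) Correct — this is the frequentist long-run coverage interpretation.
C) Wrong — μ is fixed; the randomness lives in the interval, not in μ.
D) Wrong — x̄ is observed and sits in the interval by construction.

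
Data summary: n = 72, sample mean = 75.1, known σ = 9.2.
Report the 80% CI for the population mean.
(73.71, 76.49)

z-interval (σ known):
z* = 1.282 for 80% confidence

Margin of error = z* · σ/√n = 1.282 · 9.2/√72 = 1.39

CI: (75.1 - 1.39, 75.1 + 1.39) = (73.71, 76.49)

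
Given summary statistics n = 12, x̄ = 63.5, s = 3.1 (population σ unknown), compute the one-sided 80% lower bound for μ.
μ ≥ 62.72

Lower bound (one-sided):
t* = 0.876 (one-sided for 80%)
Lower bound = x̄ - t* · s/√n = 63.5 - 0.876 · 3.1/√12 = 62.72

We are 80% confident that μ ≥ 62.72.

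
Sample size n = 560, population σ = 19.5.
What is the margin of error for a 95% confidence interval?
Margin of error = 1.62

Margin of error = z* · σ/√n
= 1.960 · 19.5/√560
= 1.960 · 19.5/23.6643
= 1.62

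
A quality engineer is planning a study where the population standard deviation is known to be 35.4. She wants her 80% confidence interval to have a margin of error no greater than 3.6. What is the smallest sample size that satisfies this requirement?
n ≥ 159

For margin E ≤ 3.6:
n ≥ (z* · σ / E)²
n ≥ (1.282 · 35.4 / 3.6)²
n ≥ 158.92

Minimum n = 159 (rounding up)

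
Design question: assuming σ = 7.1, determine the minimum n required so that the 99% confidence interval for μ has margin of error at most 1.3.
n ≥ 198

For margin E ≤ 1.3:
n ≥ (z* · σ / E)²
n ≥ (2.576 · 7.1 / 1.3)²
n ≥ 197.93

Minimum n = 198 (rounding up)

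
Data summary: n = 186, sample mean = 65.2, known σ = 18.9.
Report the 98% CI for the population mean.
(61.98, 68.42)

z-interval (σ known):
z* = 2.326 for 98% confidence

Margin of error = z* · σ/√n = 2.326 · 18.9/√186 = 3.22

CI: (65.2 - 3.22, 65.2 + 3.22) = (61.98, 68.42)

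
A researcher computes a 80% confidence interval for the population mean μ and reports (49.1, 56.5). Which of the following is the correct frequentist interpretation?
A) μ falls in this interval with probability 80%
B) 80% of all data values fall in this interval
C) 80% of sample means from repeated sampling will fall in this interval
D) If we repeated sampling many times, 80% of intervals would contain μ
D

A) Wrong — μ is fixed; the randomness lives in the interval, not in μ.
B) Wrong — a CI is about the parameter μ, not individual data values.
C) Wrong — coverage applies to intervals containing μ, not to future x̄ values.
D) Correct — this is the frequentist long-run coverage interpretation.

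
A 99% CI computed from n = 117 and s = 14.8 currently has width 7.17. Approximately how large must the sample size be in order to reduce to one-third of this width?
n ≈ 1053

CI width ∝ 1/√n
To reduce width by factor 3, need √n to grow by 3 → need 3² = 9 times as many samples.

Current: n = 117, width = 7.17
New: n = 1053, width ≈ 2.35

Width reduced by factor of 7.17/2.35 = 3.05.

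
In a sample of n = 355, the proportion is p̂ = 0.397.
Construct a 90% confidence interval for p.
(0.354, 0.440)

Proportion CI:
SE = √(p̂(1-p̂)/n) = √(0.397 · 0.603 / 355) = 0.02597

z* = 1.645
Margin = z* · SE = 1.645 · 0.02597 = 0.0427

CI: 0.397 ± 0.0427 = (0.354, 0.440)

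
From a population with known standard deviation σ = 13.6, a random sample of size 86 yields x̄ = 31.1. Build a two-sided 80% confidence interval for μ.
(29.22, 32.98)

z-interval (σ known):
z* = 1.282 for 80% confidence

Margin of error = z* · σ/√n = 1.282 · 13.6/√86 = 1.88

CI: (31.1 - 1.88, 31.1 + 1.88) = (29.22, 32.98)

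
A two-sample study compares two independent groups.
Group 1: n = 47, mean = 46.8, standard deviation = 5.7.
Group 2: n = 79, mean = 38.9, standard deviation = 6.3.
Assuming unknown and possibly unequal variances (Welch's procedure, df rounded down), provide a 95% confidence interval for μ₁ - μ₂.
(5.73, 10.07)

Difference: x̄₁ - x̄₂ = 7.90
SE = √(s₁²/n₁ + s₂²/n₂) = √(5.7²/47 + 6.3²/79) = 1.0926
df = 104.58 → 104 (Welch–Satterthwaite, rounded down)
t* = 1.983

CI: 7.90 ± 1.983 · 1.0926 = 7.90 ± 2.17 = (5.73, 10.07)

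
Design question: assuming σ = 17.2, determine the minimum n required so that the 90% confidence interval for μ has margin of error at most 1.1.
n ≥ 662

For margin E ≤ 1.1:
n ≥ (z* · σ / E)²
n ≥ (1.645 · 17.2 / 1.1)²
n ≥ 661.61

Minimum n = 662 (rounding up)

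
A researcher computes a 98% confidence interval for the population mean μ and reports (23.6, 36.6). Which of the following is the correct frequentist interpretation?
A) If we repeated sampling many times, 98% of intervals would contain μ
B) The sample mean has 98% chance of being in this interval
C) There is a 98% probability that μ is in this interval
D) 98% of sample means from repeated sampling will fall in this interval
A

A) Correct — this is the frequentist long-run coverage interpretation.
B) Wrong — x̄ is observed and sits in the interval by construction.
C) Wrong — μ is fixed; the randomness lives in the interval, not in μ.
D) Wrong — coverage applies to intervals containing μ, not to future x̄ values.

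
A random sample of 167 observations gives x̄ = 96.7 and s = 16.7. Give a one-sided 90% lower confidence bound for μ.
μ ≥ 95.04

Lower bound (one-sided):
t* = 1.287 (one-sided for 90%)
Lower bound = x̄ - t* · s/√n = 96.7 - 1.287 · 16.7/√167 = 95.04

We are 90% confident that μ ≥ 95.04.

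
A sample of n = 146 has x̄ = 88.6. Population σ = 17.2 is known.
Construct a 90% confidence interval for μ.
(86.26, 90.94)

z-interval (σ known):
z* = 1.645 for 90% confidence

Margin of error = z* · σ/√n = 1.645 · 17.2/√146 = 2.34

CI: (88.6 - 2.34, 88.6 + 2.34) = (86.26, 90.94)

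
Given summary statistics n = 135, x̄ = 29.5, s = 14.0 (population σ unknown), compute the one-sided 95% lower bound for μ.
μ ≥ 27.50

Lower bound (one-sided):
t* = 1.656 (one-sided for 95%)
Lower bound = x̄ - t* · s/√n = 29.5 - 1.656 · 14.0/√135 = 27.50

We are 95% confident that μ ≥ 27.50.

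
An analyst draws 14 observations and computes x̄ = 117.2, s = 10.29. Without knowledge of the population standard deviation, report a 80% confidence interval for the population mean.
(113.49, 120.91)

t-interval (σ unknown):
df = n - 1 = 13
t* = 1.350 for 80% confidence

Margin of error = t* · s/√n = 1.350 · 10.29/√14 = 3.71

CI: (113.49, 120.91)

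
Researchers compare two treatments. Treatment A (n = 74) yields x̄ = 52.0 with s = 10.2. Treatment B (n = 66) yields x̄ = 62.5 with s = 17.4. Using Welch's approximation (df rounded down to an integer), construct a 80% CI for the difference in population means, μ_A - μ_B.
(-13.66, -7.34)

Difference: x̄₁ - x̄₂ = -10.50
SE = √(s₁²/n₁ + s₂²/n₂) = √(10.2²/74 + 17.4²/66) = 2.4481
df = 102.39 → 102 (Welch–Satterthwaite, rounded down)
t* = 1.290

CI: -10.50 ± 1.290 · 2.4481 = -10.50 ± 3.16 = (-13.66, -7.34)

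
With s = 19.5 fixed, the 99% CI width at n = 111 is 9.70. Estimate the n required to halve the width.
n ≈ 444

CI width ∝ 1/√n
To reduce width by factor 2, need √n to grow by 2 → need 2² = 4 times as many samples.

Current: n = 111, width = 9.70
New: n = 444, width ≈ 4.79

Width reduced by factor of 9.70/4.79 = 2.03.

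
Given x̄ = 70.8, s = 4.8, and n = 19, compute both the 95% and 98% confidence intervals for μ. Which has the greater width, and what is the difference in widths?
98% CI is wider by 0.99

df = 18
95% CI: t* = 2.101, (68.49, 73.11), width = 2 · t* · s/√n = 4.63
98% CI: t* = 2.552, (67.99, 73.61), width = 2 · t* · s/√n = 5.62

The 98% CI is wider by 5.62 - 4.63 = 0.99.
Higher confidence requires a wider interval.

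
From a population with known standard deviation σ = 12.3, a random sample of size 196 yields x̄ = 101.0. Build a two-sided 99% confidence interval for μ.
(98.74, 103.26)

z-interval (σ known):
z* = 2.576 for 99% confidence

Margin of error = z* · σ/√n = 2.576 · 12.3/√196 = 2.26

CI: (101.0 - 2.26, 101.0 + 2.26) = (98.74, 103.26)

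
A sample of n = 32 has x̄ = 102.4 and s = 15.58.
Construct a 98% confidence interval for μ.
(95.64, 109.16)

t-interval (σ unknown):
df = n - 1 = 31
t* = 2.453 for 98% confidence

Margin of error = t* · s/√n = 2.453 · 15.58/√32 = 6.76

CI: (95.64, 109.16)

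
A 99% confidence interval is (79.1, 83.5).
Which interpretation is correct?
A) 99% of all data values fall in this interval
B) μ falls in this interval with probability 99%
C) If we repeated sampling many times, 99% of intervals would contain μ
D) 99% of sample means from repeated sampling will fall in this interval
C

A) Wrong — a CI is about the parameter μ, not individual data values.
B) Wrong — μ is fixed; the randomness lives in the interval, not in μ.
C) Correct — this is the frequentist long-run coverage interpretation.
D) Wrong — coverage applies to intervals containing μ, not to future x̄ values.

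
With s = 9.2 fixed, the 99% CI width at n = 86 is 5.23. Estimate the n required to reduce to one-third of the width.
n ≈ 774

CI width ∝ 1/√n
To reduce width by factor 3, need √n to grow by 3 → need 3² = 9 times as many samples.

Current: n = 86, width = 5.23
New: n = 774, width ≈ 1.71

Width reduced by factor of 5.23/1.71 = 3.06.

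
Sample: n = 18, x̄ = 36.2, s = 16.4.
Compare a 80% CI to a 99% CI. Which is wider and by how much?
99% CI is wider by 12.09

df = 17
80% CI: t* = 1.333, (31.05, 41.35), width = 2 · t* · s/√n = 10.31
99% CI: t* = 2.898, (25.00, 47.40), width = 2 · t* · s/√n = 22.40

The 99% CI is wider by 22.40 - 10.31 = 12.09.
Higher confidence requires a wider interval.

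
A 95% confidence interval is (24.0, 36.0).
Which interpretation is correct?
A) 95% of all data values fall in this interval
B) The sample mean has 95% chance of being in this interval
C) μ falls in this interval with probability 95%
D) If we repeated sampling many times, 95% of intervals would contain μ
D

A) Wrong — a CI is about the parameter μ, not individual data values.
B) Wrong — x̄ is observed and sits in the interval by construction.
C) Wrong — μ is fixed; the randomness lives in the interval, not in μ.
D) Correct — this is the frequentist long-run coverage interpretation.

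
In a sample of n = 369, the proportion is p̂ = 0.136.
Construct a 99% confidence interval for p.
(0.090, 0.182)

Proportion CI:
SE = √(p̂(1-p̂)/n) = √(0.136 · 0.864 / 369) = 0.01784

z* = 2.576
Margin = z* · SE = 2.576 · 0.01784 = 0.0460

CI: 0.136 ± 0.0460 = (0.090, 0.182)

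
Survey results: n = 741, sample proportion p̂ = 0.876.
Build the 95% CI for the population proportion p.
(0.852, 0.900)

Proportion CI:
SE = √(p̂(1-p̂)/n) = √(0.876 · 0.124 / 741) = 0.01211

z* = 1.960
Margin = z* · SE = 1.960 · 0.01211 = 0.0237

CI: 0.876 ± 0.0237 = (0.852, 0.900)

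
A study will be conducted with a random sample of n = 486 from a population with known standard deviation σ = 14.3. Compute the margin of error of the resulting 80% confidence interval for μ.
Margin of error = 0.83

Margin of error = z* · σ/√n
= 1.282 · 14.3/√486
= 1.282 · 14.3/22.0454
= 0.83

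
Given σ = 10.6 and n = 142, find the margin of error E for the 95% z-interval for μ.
Margin of error = 1.74

Margin of error = z* · σ/√n
= 1.960 · 10.6/√142
= 1.960 · 10.6/11.9164
= 1.74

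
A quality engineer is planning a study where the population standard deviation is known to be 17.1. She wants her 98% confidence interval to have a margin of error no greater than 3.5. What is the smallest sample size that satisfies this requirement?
n ≥ 130

For margin E ≤ 3.5:
n ≥ (z* · σ / E)²
n ≥ (2.326 · 17.1 / 3.5)²
n ≥ 129.14

Minimum n = 130 (rounding up)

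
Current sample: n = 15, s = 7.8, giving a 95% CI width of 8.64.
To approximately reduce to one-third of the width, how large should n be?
n ≈ 135

CI width ∝ 1/√n
To reduce width by factor 3, need √n to grow by 3 → need 3² = 9 times as many samples.

Current: n = 15, width = 8.64
New: n = 135, width ≈ 2.66

Width reduced by factor of 8.64/2.66 = 3.25.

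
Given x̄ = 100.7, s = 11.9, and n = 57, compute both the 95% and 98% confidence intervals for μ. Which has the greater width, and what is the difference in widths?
98% CI is wider by 1.24

df = 56
95% CI: t* = 2.003, (97.54, 103.86), width = 2 · t* · s/√n = 6.31
98% CI: t* = 2.395, (96.93, 104.47), width = 2 · t* · s/√n = 7.55

The 98% CI is wider by 7.55 - 6.31 = 1.24.
Higher confidence requires a wider interval.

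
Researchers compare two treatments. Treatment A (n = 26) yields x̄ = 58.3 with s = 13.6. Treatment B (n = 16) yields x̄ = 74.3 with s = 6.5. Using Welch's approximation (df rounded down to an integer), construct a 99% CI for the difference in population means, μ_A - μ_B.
(-24.47, -7.53)

Difference: x̄₁ - x̄₂ = -16.00
SE = √(s₁²/n₁ + s₂²/n₂) = √(13.6²/26 + 6.5²/16) = 3.1232
df = 38.23 → 38 (Welch–Satterthwaite, rounded down)
t* = 2.712

CI: -16.00 ± 2.712 · 3.1232 = -16.00 ± 8.47 = (-24.47, -7.53)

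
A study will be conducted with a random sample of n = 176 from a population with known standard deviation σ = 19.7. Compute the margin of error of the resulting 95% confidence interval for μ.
Margin of error = 2.91

Margin of error = z* · σ/√n
= 1.960 · 19.7/√176
= 1.960 · 19.7/13.2665
= 2.91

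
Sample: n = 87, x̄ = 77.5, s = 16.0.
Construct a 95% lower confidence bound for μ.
μ ≥ 74.65

Lower bound (one-sided):
t* = 1.663 (one-sided for 95%)
Lower bound = x̄ - t* · s/√n = 77.5 - 1.663 · 16.0/√87 = 74.65

We are 95% confident that μ ≥ 74.65.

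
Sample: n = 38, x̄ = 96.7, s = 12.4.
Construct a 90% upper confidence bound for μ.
μ ≤ 99.33

Upper bound (one-sided):
t* = 1.305 (one-sided for 90%)
Upper bound = x̄ + t* · s/√n = 96.7 + 1.305 · 12.4/√38 = 99.33

We are 90% confident that μ ≤ 99.33.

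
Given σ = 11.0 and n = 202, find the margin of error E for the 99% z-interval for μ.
Margin of error = 1.99

Margin of error = z* · σ/√n
= 2.576 · 11.0/√202
= 2.576 · 11.0/14.2127
= 1.99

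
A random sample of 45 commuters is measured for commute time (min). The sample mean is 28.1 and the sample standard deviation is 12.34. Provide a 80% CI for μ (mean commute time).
(25.71, 30.49)

t-interval (σ unknown):
df = n - 1 = 44
t* = 1.301 for 80% confidence

Margin of error = t* · s/√n = 1.301 · 12.34/√45 = 2.39

CI: (25.71, 30.49)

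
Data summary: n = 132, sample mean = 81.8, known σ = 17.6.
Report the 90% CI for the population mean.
(79.28, 84.32)

z-interval (σ known):
z* = 1.645 for 90% confidence

Margin of error = z* · σ/√n = 1.645 · 17.6/√132 = 2.52

CI: (81.8 - 2.52, 81.8 + 2.52) = (79.28, 84.32)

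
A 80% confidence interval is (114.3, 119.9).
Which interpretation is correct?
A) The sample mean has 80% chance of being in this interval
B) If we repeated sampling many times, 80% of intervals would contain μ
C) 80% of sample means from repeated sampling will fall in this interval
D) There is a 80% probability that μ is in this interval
B

A) Wrong — x̄ is observed and sits in the interval by construction.
B) Correct — this is the frequentist long-run coverage interpretation.
C) Wrong — coverage applies to intervals containing μ, not to future x̄ values.
D) Wrong — μ is fixed; the randomness lives in the interval, not in μ.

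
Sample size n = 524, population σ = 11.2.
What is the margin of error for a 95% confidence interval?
Margin of error = 0.96

Margin of error = z* · σ/√n
= 1.960 · 11.2/√524
= 1.960 · 11.2/22.8910
= 0.96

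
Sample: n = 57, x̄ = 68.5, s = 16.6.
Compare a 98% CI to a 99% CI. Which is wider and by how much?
99% CI is wider by 1.20

df = 56
98% CI: t* = 2.395, (63.23, 73.77), width = 2 · t* · s/√n = 10.53
99% CI: t* = 2.667, (62.64, 74.36), width = 2 · t* · s/√n = 11.73

The 99% CI is wider by 11.73 - 10.53 = 1.20.
Higher confidence requires a wider interval.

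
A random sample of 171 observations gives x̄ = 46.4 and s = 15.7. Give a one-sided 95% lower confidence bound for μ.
μ ≥ 44.41

Lower bound (one-sided):
t* = 1.654 (one-sided for 95%)
Lower bound = x̄ - t* · s/√n = 46.4 - 1.654 · 15.7/√171 = 44.41

We are 95% confident that μ ≥ 44.41.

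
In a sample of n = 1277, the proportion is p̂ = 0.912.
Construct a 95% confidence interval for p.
(0.896, 0.928)

Proportion CI:
SE = √(p̂(1-p̂)/n) = √(0.912 · 0.088 / 1277) = 0.00793

z* = 1.960
Margin = z* · SE = 1.960 · 0.00793 = 0.0155

CI: 0.912 ± 0.0155 = (0.896, 0.928)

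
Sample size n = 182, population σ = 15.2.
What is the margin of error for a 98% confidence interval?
Margin of error = 2.62

Margin of error = z* · σ/√n
= 2.326 · 15.2/√182
= 2.326 · 15.2/13.4907
= 2.62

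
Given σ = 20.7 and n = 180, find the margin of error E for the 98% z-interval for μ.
Margin of error = 3.59

Margin of error = z* · σ/√n
= 2.326 · 20.7/√180
= 2.326 · 20.7/13.4164
= 3.59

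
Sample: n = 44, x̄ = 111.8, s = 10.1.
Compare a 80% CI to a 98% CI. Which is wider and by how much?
98% CI is wider by 3.40

df = 43
80% CI: t* = 1.302, (109.82, 113.78), width = 2 · t* · s/√n = 3.96
98% CI: t* = 2.416, (108.12, 115.48), width = 2 · t* · s/√n = 7.36

The 98% CI is wider by 7.36 - 3.96 = 3.40.
Higher confidence requires a wider interval.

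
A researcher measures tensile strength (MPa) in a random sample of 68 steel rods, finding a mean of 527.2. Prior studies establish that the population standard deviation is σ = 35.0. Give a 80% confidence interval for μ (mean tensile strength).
(521.76, 532.64)

z-interval (σ known):
z* = 1.282 for 80% confidence

Margin of error = z* · σ/√n = 1.282 · 35.0/√68 = 5.44

CI: (527.2 - 5.44, 527.2 + 5.44) = (521.76, 532.64)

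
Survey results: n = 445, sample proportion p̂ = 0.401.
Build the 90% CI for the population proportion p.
(0.363, 0.439)

Proportion CI:
SE = √(p̂(1-p̂)/n) = √(0.401 · 0.599 / 445) = 0.02323

z* = 1.645
Margin = z* · SE = 1.645 · 0.02323 = 0.0382

CI: 0.401 ± 0.0382 = (0.363, 0.439)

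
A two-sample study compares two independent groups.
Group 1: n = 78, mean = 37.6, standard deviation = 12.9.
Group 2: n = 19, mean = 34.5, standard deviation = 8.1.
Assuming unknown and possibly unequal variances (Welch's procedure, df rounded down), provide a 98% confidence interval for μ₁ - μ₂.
(-2.61, 8.81)

Difference: x̄₁ - x̄₂ = 3.10
SE = √(s₁²/n₁ + s₂²/n₂) = √(12.9²/78 + 8.1²/19) = 2.3636
df = 43.25 → 43 (Welch–Satterthwaite, rounded down)
t* = 2.416

CI: 3.10 ± 2.416 · 2.3636 = 3.10 ± 5.71 = (-2.61, 8.81)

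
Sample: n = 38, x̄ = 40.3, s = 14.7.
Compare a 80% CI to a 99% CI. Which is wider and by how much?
99% CI is wider by 6.73

df = 37
80% CI: t* = 1.305, (37.19, 43.41), width = 2 · t* · s/√n = 6.22
99% CI: t* = 2.715, (33.83, 46.77), width = 2 · t* · s/√n = 12.95

The 99% CI is wider by 12.95 - 6.22 = 6.73.
Higher confidence requires a wider interval.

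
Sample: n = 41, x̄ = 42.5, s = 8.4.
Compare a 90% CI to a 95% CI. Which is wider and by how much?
95% CI is wider by 0.88

df = 40
90% CI: t* = 1.684, (40.29, 44.71), width = 2 · t* · s/√n = 4.42
95% CI: t* = 2.021, (39.85, 45.15), width = 2 · t* · s/√n = 5.30

The 95% CI is wider by 5.30 - 4.42 = 0.88.
Higher confidence requires a wider interval.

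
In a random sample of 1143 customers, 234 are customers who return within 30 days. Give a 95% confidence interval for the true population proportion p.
(0.181, 0.228)

Proportion CI:
p̂ = 234/1143 = 0.20472
SE = √(p̂(1-p̂)/n) = √(0.20472 · 0.79528 / 1143) = 0.01193

z* = 1.960
Margin = z* · SE = 1.960 · 0.01193 = 0.0234

CI: 0.20472 ± 0.0234 = (0.181, 0.228)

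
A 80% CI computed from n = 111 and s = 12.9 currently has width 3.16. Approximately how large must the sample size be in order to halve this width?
n ≈ 444

CI width ∝ 1/√n
To reduce width by factor 2, need √n to grow by 2 → need 2² = 4 times as many samples.

Current: n = 111, width = 3.16
New: n = 444, width ≈ 1.57

Width reduced by factor of 3.16/1.57 = 2.01.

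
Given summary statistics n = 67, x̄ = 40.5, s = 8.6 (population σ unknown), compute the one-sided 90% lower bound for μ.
μ ≥ 39.14

Lower bound (one-sided):
t* = 1.295 (one-sided for 90%)
Lower bound = x̄ - t* · s/√n = 40.5 - 1.295 · 8.6/√67 = 39.14

We are 90% confident that μ ≥ 39.14.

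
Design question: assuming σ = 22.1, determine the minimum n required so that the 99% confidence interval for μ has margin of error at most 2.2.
n ≥ 670

For margin E ≤ 2.2:
n ≥ (z* · σ / E)²
n ≥ (2.576 · 22.1 / 2.2)²
n ≥ 669.62

Minimum n = 670 (rounding up)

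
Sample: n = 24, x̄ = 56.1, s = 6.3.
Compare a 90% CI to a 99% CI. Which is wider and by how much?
99% CI is wider by 2.81

df = 23
90% CI: t* = 1.714, (53.90, 58.30), width = 2 · t* · s/√n = 4.41
99% CI: t* = 2.807, (52.49, 59.71), width = 2 · t* · s/√n = 7.22

The 99% CI is wider by 7.22 - 4.41 = 2.81.
Higher confidence requires a wider interval.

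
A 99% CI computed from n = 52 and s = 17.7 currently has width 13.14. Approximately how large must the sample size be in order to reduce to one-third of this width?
n ≈ 468

CI width ∝ 1/√n
To reduce width by factor 3, need √n to grow by 3 → need 3² = 9 times as many samples.

Current: n = 52, width = 13.14
New: n = 468, width ≈ 4.23

Width reduced by factor of 13.14/4.23 = 3.11.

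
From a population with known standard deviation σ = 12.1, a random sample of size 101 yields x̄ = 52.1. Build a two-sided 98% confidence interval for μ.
(49.30, 54.90)

z-interval (σ known):
z* = 2.326 for 98% confidence

Margin of error = z* · σ/√n = 2.326 · 12.1/√101 = 2.80

CI: (52.1 - 2.80, 52.1 + 2.80) = (49.30, 54.90)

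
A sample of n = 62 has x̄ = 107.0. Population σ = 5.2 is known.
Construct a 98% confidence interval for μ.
(105.46, 108.54)

z-interval (σ known):
z* = 2.326 for 98% confidence

Margin of error = z* · σ/√n = 2.326 · 5.2/√62 = 1.54

CI: (107.0 - 1.54, 107.0 + 1.54) = (105.46, 108.54)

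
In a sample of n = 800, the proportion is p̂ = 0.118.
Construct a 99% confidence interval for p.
(0.089, 0.147)

Proportion CI:
SE = √(p̂(1-p̂)/n) = √(0.118 · 0.882 / 800) = 0.01141

z* = 2.576
Margin = z* · SE = 2.576 · 0.01141 = 0.0294

CI: 0.118 ± 0.0294 = (0.089, 0.147)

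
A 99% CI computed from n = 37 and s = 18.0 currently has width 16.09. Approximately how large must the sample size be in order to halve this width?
n ≈ 148

CI width ∝ 1/√n
To reduce width by factor 2, need √n to grow by 2 → need 2² = 4 times as many samples.

Current: n = 37, width = 16.09
New: n = 148, width ≈ 7.72

Width reduced by factor of 16.09/7.72 = 2.08.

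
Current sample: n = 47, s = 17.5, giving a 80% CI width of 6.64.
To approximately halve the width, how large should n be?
n ≈ 188

CI width ∝ 1/√n
To reduce width by factor 2, need √n to grow by 2 → need 2² = 4 times as many samples.

Current: n = 47, width = 6.64
New: n = 188, width ≈ 3.28

Width reduced by factor of 6.64/3.28 = 2.02.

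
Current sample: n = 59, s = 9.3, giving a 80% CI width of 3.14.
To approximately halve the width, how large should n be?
n ≈ 236

CI width ∝ 1/√n
To reduce width by factor 2, need √n to grow by 2 → need 2² = 4 times as many samples.

Current: n = 59, width = 3.14
New: n = 236, width ≈ 1.56

Width reduced by factor of 3.14/1.56 = 2.01.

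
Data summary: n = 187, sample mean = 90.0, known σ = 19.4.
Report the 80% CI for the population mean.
(88.18, 91.82)

z-interval (σ known):
z* = 1.282 for 80% confidence

Margin of error = z* · σ/√n = 1.282 · 19.4/√187 = 1.82

CI: (90.0 - 1.82, 90.0 + 1.82) = (88.18, 91.82)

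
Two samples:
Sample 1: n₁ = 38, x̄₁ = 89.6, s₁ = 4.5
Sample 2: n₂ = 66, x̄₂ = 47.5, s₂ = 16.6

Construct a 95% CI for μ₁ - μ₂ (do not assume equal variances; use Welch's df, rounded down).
(37.78, 46.42)

Difference: x̄₁ - x̄₂ = 42.10
SE = √(s₁²/n₁ + s₂²/n₂) = √(4.5²/38 + 16.6²/66) = 2.1698
df = 80.35 → 80 (Welch–Satterthwaite, rounded down)
t* = 1.990

CI: 42.10 ± 1.990 · 2.1698 = 42.10 ± 4.32 = (37.78, 46.42)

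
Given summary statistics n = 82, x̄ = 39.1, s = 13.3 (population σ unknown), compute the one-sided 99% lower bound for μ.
μ ≥ 35.61

Lower bound (one-sided):
t* = 2.373 (one-sided for 99%)
Lower bound = x̄ - t* · s/√n = 39.1 - 2.373 · 13.3/√82 = 35.61

We are 99% confident that μ ≥ 35.61.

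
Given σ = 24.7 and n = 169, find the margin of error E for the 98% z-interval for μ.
Margin of error = 4.42

Margin of error = z* · σ/√n
= 2.326 · 24.7/√169
= 2.326 · 24.7/13.0000
= 4.42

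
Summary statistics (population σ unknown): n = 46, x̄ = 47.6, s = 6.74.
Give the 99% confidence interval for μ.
(44.93, 50.27)

t-interval (σ unknown):
df = n - 1 = 45
t* = 2.690 for 99% confidence

Margin of error = t* · s/√n = 2.690 · 6.74/√46 = 2.67

CI: (44.93, 50.27)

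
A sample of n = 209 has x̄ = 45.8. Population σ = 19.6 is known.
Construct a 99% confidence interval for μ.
(42.31, 49.29)

z-interval (σ known):
z* = 2.576 for 99% confidence

Margin of error = z* · σ/√n = 2.576 · 19.6/√209 = 3.49

CI: (45.8 - 3.49, 45.8 + 3.49) = (42.31, 49.29)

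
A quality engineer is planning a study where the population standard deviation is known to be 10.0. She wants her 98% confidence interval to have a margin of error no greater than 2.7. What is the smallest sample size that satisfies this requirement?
n ≥ 75

For margin E ≤ 2.7:
n ≥ (z* · σ / E)²
n ≥ (2.326 · 10.0 / 2.7)²
n ≥ 74.22

Minimum n = 75 (rounding up)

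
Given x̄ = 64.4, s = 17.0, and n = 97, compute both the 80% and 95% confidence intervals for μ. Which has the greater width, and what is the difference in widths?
95% CI is wider by 2.40

df = 96
80% CI: t* = 1.290, (62.17, 66.63), width = 2 · t* · s/√n = 4.45
95% CI: t* = 1.985, (60.97, 67.83), width = 2 · t* · s/√n = 6.85

The 95% CI is wider by 6.85 - 4.45 = 2.40.
Higher confidence requires a wider interval.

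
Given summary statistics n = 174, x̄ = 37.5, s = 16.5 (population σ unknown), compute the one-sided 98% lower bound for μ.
μ ≥ 34.91

Lower bound (one-sided):
t* = 2.069 (one-sided for 98%)
Lower bound = x̄ - t* · s/√n = 37.5 - 2.069 · 16.5/√174 = 34.91

We are 98% confident that μ ≥ 34.91.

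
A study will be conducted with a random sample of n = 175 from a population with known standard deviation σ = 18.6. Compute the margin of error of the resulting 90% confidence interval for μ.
Margin of error = 2.31

Margin of error = z* · σ/√n
= 1.645 · 18.6/√175
= 1.645 · 18.6/13.2288
= 2.31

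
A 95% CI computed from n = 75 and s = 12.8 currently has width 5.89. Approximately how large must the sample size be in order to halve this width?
n ≈ 300

CI width ∝ 1/√n
To reduce width by factor 2, need √n to grow by 2 → need 2² = 4 times as many samples.

Current: n = 75, width = 5.89
New: n = 300, width ≈ 2.91

Width reduced by factor of 5.89/2.91 = 2.02.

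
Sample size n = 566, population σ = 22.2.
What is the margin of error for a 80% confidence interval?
Margin of error = 1.20

Margin of error = z* · σ/√n
= 1.282 · 22.2/√566
= 1.282 · 22.2/23.7908
= 1.20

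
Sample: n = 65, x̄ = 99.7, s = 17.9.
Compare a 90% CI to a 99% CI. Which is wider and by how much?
99% CI is wider by 4.38

df = 64
90% CI: t* = 1.669, (95.99, 103.41), width = 2 · t* · s/√n = 7.41
99% CI: t* = 2.655, (93.81, 105.59), width = 2 · t* · s/√n = 11.79

The 99% CI is wider by 11.79 - 7.41 = 4.38.
Higher confidence requires a wider interval.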